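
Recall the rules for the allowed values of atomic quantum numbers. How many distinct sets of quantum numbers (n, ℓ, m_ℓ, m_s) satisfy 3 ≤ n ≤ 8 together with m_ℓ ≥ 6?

8

Go shell by shell, enumerating (ℓ, m_ℓ) with m_ℓ ≥ 6:
n=7 → 1; n=8 → 3.
Orbitals: 1 + 3 = 4. Including both spin states (m_s = ±1/2) gives 2 × 4 = 8 states.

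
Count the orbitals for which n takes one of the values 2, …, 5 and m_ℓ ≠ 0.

40

Work shell by shell — for each n, count the (ℓ, m_ℓ) pairs that satisfy m_ℓ ≠ 0:
n=2 → 2; n=3 → 6; n=4 → 12; n=5 → 20.
Total orbitals: 2 + 6 + 12 + 20 = 40.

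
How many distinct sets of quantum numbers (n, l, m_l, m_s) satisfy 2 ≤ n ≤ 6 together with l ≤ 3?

122

Count contributing orbitals for each principal shell:
n=2 → 4; n=3 → 9; n=4 → 16; n=5 → 16; n=6 → 16.
Orbitals: 4 + 9 + 16 + 16 + 16 = 61. Including both spin states (m_s = ±1/2) gives 2 × 61 = 122 states.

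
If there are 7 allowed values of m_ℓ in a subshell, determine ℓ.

ℓ = 3 (f)

m_ℓ ranges over 2ℓ+1 integers, so 2ℓ+1 = 7 ⇒ ℓ = 3.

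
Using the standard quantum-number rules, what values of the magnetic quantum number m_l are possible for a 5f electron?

-3, -2, -1, 0, 1, 2, 3

The 5f subshell has l = 3, and m_l takes every integer from −l to +l. With l = 3 that gives the 7 values -3, -2, -1, 0, 1, 2, 3.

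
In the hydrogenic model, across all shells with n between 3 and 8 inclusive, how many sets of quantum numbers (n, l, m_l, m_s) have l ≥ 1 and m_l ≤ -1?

Work shell by shell — for each n, count the (l, m_l) pairs that satisfy l ≥ 1 and m_l ≤ -1:
n=3 → 3; n=4 → 6; n=5 → 10; n=6 → 15; n=7 → 21; n=8 → 28.
Orbitals: 3 + 6 + 10 + 15 + 21 + 28 = 83. Including both spin states (m_s = ±1/2) gives 2 × 83 = 166 states.

166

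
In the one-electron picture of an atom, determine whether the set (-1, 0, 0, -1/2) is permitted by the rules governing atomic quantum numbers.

Not allowed

The principal quantum number must be a positive integer (n ≥ 1), but here n = -1.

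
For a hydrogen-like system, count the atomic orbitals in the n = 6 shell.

The n = 6 shell contains n² = 6² = 36 orbitals.

36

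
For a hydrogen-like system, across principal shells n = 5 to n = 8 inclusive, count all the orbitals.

174

Shell n has n² orbitals: 5²=25 + 6²=36 + 7²=49 + 8²=64 = 174 orbitals.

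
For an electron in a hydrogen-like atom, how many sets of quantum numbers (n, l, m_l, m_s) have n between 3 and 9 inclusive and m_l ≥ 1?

238

Work shell by shell — for each n, count the (l, m_l) pairs that satisfy m_l ≥ 1:
n=3 → 3; n=4 → 6; n=5 → 10; n=6 → 15; n=7 → 21; n=8 → 28; n=9 → 36.
Orbitals: 3 + 6 + 10 + 15 + 21 + 28 + 36 = 119. Including both spin states (m_s = ±1/2) gives 2 × 119 = 238 states.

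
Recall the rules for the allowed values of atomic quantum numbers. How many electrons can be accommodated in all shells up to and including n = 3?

28

Total orbitals = 1² + 2² + 3² = 14. Doubling for spin gives 28 electrons.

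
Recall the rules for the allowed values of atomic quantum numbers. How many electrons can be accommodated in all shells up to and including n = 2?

Total orbitals = 1² + 2² = 5. Doubling for spin gives 10 electrons.

10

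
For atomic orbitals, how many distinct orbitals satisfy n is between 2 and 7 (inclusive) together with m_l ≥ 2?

Work shell by shell — for each n, count the (l, m_l) pairs that satisfy m_l ≥ 2:
n=3 → 1; n=4 → 3; n=5 → 6; n=6 → 10; n=7 → 15.
Total orbitals: 1 + 3 + 6 + 10 + 15 = 35.

35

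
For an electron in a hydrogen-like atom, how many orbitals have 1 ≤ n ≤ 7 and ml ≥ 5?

4

Go shell by shell, enumerating (l, ml) with ml ≥ 5:
n=6 → 1; n=7 → 3.
Total orbitals: 1 + 3 = 4.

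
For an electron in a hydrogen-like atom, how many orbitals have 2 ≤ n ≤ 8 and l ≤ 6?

Per-shell orbital counts meeting the constraint:
n=2 → 4; n=3 → 9; n=4 → 16; n=5 → 25; n=6 → 36; n=7 → 49; n=8 → 49.
Total orbitals: 4 + 9 + 16 + 25 + 36 + 49 + 49 = 188.

188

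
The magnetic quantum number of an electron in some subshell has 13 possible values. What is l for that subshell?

ml ranges over 2l+1 integers, so 2l+1 = 13 ⇒ l = 6.

l = 6 (i)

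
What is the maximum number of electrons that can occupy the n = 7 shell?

98

A shell holds 2n² electrons: 2 × 7² = 2 × 49 = 98.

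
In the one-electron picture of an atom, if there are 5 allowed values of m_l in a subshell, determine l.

l = 2 (d)

m_l ranges over 2l+1 integers, so 2l+1 = 5 ⇒ l = 2.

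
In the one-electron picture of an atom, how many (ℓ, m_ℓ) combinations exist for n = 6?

The n = 6 shell contains n² = 6² = 36 orbitals.

36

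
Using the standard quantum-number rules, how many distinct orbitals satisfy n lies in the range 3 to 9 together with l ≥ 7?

Count contributing orbitals for each principal shell:
n=8 → 15; n=9 → 32.
Total orbitals: 15 + 32 = 47.

47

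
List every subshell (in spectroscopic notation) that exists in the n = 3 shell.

3s, 3p, 3d

For n = 3, l runs from 0 to 2. In spectroscopic notation l = 0,1,2,… ↔ s,p,d,f,g,h,i, so the subshells are 3s, 3p, 3d.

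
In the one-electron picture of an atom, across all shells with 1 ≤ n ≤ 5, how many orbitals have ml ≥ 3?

For each n in the range, tally the orbitals obeying ml ≥ 3:
n=4 → 1; n=5 → 3.
Total orbitals: 1 + 3 = 4.

4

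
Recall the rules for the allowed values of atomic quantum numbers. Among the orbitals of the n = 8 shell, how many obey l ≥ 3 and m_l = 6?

Per l-value: l=6 → 1; l=7 → 1.
Total orbitals: 1 + 1 = 2.

2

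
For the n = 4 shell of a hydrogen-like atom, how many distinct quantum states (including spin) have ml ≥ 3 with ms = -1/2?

1

For n = 4, l ranges over 0 … 3.
Contributions: l=3 → 1.
Orbitals: 1. With ms fixed to a single value there is one state per orbital, giving 1 state.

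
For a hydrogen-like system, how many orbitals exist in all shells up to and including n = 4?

Total orbitals = 1² + 2² + 3² + 4² = 30.

30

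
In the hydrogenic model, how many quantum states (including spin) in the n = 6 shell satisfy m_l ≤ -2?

20

Contributions: l=2 → 1; l=3 → 2; l=4 → 3; l=5 → 4.
Orbitals: 1 + 2 + 3 + 4 = 10. Each orbital carries two spin states, so 10 × 2 = 20 states.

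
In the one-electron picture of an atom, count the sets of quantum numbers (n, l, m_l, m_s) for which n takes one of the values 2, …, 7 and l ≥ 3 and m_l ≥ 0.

100

Per-shell orbital counts meeting the constraint:
n=4 → 4; n=5 → 9; n=6 → 15; n=7 → 22.
Orbitals: 4 + 9 + 15 + 22 = 50. Including both spin states (m_s = ±1/2) gives 2 × 50 = 100 states.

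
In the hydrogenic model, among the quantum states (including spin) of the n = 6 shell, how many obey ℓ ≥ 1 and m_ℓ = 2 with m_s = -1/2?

4

Go through ℓ = 0, …, 5 (the values permitted for n = 6).
The (ℓ, m_ℓ) pairs meeting ℓ ≥ 1 and m_ℓ = 2 give: ℓ=2 → 1; ℓ=3 → 1; ℓ=4 → 1; ℓ=5 → 1.
Orbitals: 1 + 1 + 1 + 1 = 4. With m_s fixed to a single value there is one state per orbital, giving 4 states.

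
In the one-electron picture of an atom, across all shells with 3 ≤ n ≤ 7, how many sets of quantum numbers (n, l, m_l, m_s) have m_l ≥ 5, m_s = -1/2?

4

Per-shell orbital counts meeting the constraint:
n=6 → 1; n=7 → 3.
Orbitals: 1 + 3 = 4. With m_s fixed to -1/2 there is one state per orbital, so 4 states.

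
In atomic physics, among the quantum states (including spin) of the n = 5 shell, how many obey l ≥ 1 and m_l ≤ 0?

With n = 5 the allowed l are 0, 1, …, 4.
The (l, m_l) pairs meeting l ≥ 1 and m_l ≤ 0 give: l=1 → 2; l=2 → 3; l=3 → 4; l=4 → 5.
Orbitals: 2 + 3 + 4 + 5 = 14. Each orbital carries two spin states, so 14 × 2 = 28 states.

28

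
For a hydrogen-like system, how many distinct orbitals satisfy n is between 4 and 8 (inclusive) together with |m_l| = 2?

40

Treat each shell separately and count matching orbitals:
n=4 → 4; n=5 → 6; n=6 → 8; n=7 → 10; n=8 → 12.
Total orbitals: 4 + 6 + 8 + 10 + 12 = 40.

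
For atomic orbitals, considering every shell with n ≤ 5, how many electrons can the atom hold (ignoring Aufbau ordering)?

Total orbitals = 1² + 2² + 3² + 4² + 5² = 55. Doubling for spin gives 110 electrons.

110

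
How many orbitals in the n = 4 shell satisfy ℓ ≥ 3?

Go through ℓ = 0, …, 3 (the values permitted for n = 4).
Per ℓ-value: ℓ=3 → 7.
Total orbitals: 7.

7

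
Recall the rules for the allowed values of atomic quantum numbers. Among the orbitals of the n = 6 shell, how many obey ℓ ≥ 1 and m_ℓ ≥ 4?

3

Go through ℓ = 0, …, 5 (the values permitted for n = 6).
The (ℓ, m_ℓ) pairs meeting ℓ ≥ 1 and m_ℓ ≥ 4 give: ℓ=4 → 1; ℓ=5 → 2.
Total orbitals: 1 + 2 = 3.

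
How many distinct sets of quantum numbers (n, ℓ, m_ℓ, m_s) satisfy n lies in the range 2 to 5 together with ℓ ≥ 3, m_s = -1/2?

23

Work shell by shell — for each n, count the (ℓ, m_ℓ) pairs that satisfy ℓ ≥ 3:
n=4 → 7; n=5 → 16.
Orbitals: 7 + 16 = 23. With m_s fixed to -1/2 there is one state per orbital, so 23 states.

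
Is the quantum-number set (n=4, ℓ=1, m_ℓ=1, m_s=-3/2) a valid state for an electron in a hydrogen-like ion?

No

The spin quantum number for an electron can only be m_s = +1/2 or −1/2; m_s = -3/2 is not one of those.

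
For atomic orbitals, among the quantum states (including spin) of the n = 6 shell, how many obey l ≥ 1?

70

Go through l = 0, …, 5 (the values permitted for n = 6).
The (l, m_l) pairs meeting l ≥ 1 give: l=1 → 3; l=2 → 5; l=3 → 7; l=4 → 9; l=5 → 11.
Orbitals: 3 + 5 + 7 + 9 + 11 = 35. Each orbital carries two spin states, so 35 × 2 = 70 states.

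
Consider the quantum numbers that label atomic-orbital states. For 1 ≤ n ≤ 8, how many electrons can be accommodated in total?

408

Total orbitals = 1² + 2² + 3² + 4² + 5² + 6² + 7² + 8² = 204. Doubling for spin gives 408 electrons.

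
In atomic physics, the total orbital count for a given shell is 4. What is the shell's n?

n² = 4 ⇒ n = 2.

n = 2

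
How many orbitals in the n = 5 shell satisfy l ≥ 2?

21

Per l-value: l=2 → 5; l=3 → 7; l=4 → 9.
Total orbitals: 5 + 7 + 9 = 21.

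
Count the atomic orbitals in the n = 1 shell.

The n = 1 shell contains n² = 1² = 1 orbital.

1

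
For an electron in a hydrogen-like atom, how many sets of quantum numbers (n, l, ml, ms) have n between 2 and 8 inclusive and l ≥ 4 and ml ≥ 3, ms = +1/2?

30

Work shell by shell — for each n, count the (l, ml) pairs that satisfy l ≥ 4 and ml ≥ 3:
n=5 → 2; n=6 → 5; n=7 → 9; n=8 → 14.
Orbitals: 2 + 5 + 9 + 14 = 30. With ms fixed to +1/2 there is one state per orbital, so 30 states.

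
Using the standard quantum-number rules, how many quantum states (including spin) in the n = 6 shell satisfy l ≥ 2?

With n = 6 the allowed l are 0, 1, …, 5.
Orbitals with l ≥ 2, by l: l=2 → 5; l=3 → 7; l=4 → 9; l=5 → 11.
Orbitals: 5 + 7 + 9 + 11 = 32. Each orbital carries two spin states, so 32 × 2 = 64 states.

64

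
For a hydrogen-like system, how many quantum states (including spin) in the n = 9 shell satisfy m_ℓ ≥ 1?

72

The n = 9 shell has ℓ = 0 through 8; check each.
The (ℓ, m_ℓ) pairs meeting m_ℓ ≥ 1 give: ℓ=1 → 1; ℓ=2 → 2; ℓ=3 → 3; ℓ=4 → 4; ℓ=5 → 5; ℓ=6 → 6; ℓ=7 → 7; ℓ=8 → 8.
Orbitals: 1 + 2 + 3 + 4 + 5 + 6 + 7 + 8 = 36. Each orbital carries two spin states, so 36 × 2 = 72 states.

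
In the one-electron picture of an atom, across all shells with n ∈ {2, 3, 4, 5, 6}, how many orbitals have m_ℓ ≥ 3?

Go shell by shell, enumerating (ℓ, m_ℓ) with m_ℓ ≥ 3:
n=4 → 1; n=5 → 3; n=6 → 6.
Total orbitals: 1 + 3 + 6 = 10.

10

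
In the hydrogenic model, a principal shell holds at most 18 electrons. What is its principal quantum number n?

n = 3

2n² = 18 ⇒ n² = 9 ⇒ n = 3.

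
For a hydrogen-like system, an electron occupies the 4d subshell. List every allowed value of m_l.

-2, -1, 0, 1, 2

The 4d subshell has l = 2, and m_l takes every integer from −l to +l. With l = 2 that gives the 5 values -2, -1, 0, 1, 2.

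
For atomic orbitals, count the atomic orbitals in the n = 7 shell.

The n = 7 shell contains n² = 7² = 49 orbitals.

49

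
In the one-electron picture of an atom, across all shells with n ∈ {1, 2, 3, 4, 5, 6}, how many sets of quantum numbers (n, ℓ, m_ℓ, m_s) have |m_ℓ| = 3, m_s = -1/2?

12

For each n in the range, tally the orbitals obeying |m_ℓ| = 3:
n=4 → 2; n=5 → 4; n=6 → 6.
Orbitals: 2 + 4 + 6 = 12. With m_s fixed to -1/2 there is one state per orbital, so 12 states.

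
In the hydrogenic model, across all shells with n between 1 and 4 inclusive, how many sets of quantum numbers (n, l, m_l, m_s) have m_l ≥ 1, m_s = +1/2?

10

Per-shell orbital counts meeting the constraint:
n=2 → 1; n=3 → 3; n=4 → 6.
Orbitals: 1 + 3 + 6 = 10. With m_s fixed to +1/2 there is one state per orbital, so 10 states.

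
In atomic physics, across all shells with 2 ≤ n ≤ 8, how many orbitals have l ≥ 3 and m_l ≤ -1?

65

Treat each shell separately and count matching orbitals:
n=4 → 3; n=5 → 7; n=6 → 12; n=7 → 18; n=8 → 25.
Total orbitals: 3 + 7 + 12 + 18 + 25 = 65.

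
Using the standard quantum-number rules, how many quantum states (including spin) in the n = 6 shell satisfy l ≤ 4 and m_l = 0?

Contributions: l=0 → 1; l=1 → 1; l=2 → 1; l=3 → 1; l=4 → 1.
Orbitals: 1 + 1 + 1 + 1 + 1 = 5. Each orbital carries two spin states, so 5 × 2 = 10 states.

10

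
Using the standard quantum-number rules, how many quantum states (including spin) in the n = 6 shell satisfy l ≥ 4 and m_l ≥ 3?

10

The n = 6 shell has l = 0 through 5; check each.
Per l-value: l=4 → 2; l=5 → 3.
Orbitals: 2 + 3 = 5. Each orbital carries two spin states, so 5 × 2 = 10 states.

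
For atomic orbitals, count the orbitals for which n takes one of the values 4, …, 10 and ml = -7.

Go shell by shell, enumerating (l, ml) with ml = -7:
n=8 → 1; n=9 → 2; n=10 → 3.
Total orbitals: 1 + 2 + 3 = 6.

6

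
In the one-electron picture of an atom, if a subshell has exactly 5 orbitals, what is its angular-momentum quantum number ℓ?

2ℓ+1 = 5 gives ℓ = 2.

ℓ = 2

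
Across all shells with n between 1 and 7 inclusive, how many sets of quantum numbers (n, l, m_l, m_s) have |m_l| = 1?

Per-shell orbital counts meeting the constraint:
n=2 → 2; n=3 → 4; n=4 → 6; n=5 → 8; n=6 → 10; n=7 → 12.
Orbitals: 2 + 4 + 6 + 8 + 10 + 12 = 42. Including both spin states (m_s = ±1/2) gives 2 × 42 = 84 states.

84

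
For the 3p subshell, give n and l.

n = 3, l = 1

The leading integer gives n = 3; the letter 'p' means l = 1.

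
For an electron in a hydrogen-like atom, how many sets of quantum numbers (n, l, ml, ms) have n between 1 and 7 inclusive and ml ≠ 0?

Work shell by shell — for each n, count the (l, ml) pairs that satisfy ml ≠ 0:
n=2 → 2; n=3 → 6; n=4 → 12; n=5 → 20; n=6 → 30; n=7 → 42.
Orbitals: 2 + 6 + 12 + 20 + 30 + 42 = 112. Including both spin states (ms = ±1/2) gives 2 × 112 = 224 states.

224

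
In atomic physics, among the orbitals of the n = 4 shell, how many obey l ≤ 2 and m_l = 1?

For n = 4, l ranges over 0 … 3.
Contributions: l=1 → 1; l=2 → 1.
Total orbitals: 1 + 1 = 2.

2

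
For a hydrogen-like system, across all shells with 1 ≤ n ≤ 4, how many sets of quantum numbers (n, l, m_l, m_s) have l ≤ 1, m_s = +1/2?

13

Go shell by shell, enumerating (l, m_l) with l ≤ 1:
n=1 → 1; n=2 → 4; n=3 → 4; n=4 → 4.
Orbitals: 1 + 4 + 4 + 4 = 13. With m_s fixed to +1/2 there is one state per orbital, so 13 states.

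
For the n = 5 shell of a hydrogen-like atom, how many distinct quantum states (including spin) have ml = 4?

2

Go through l = 0, …, 4 (the values permitted for n = 5).
Orbitals with ml = 4, by l: l=4 → 1.
Orbitals: 1. Each orbital carries two spin states, so 1 × 2 = 2 states.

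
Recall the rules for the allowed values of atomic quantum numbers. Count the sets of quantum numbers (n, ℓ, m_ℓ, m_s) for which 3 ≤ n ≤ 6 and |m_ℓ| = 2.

Treat each shell separately and count matching orbitals:
n=3 → 2; n=4 → 4; n=5 → 6; n=6 → 8.
Orbitals: 2 + 4 + 6 + 8 = 20. Including both spin states (m_s = ±1/2) gives 2 × 20 = 40 states.

40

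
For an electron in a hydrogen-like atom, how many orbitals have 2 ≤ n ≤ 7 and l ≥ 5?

35

Work shell by shell — for each n, count the (l, m_l) pairs that satisfy l ≥ 5:
n=6 → 11; n=7 → 24.
Total orbitals: 11 + 24 = 35.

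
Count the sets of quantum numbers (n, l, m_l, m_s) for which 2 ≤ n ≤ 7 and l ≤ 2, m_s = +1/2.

Work shell by shell — for each n, count the (l, m_l) pairs that satisfy l ≤ 2:
n=2 → 4; n=3 → 9; n=4 → 9; n=5 → 9; n=6 → 9; n=7 → 9.
Orbitals: 4 + 9 + 9 + 9 + 9 + 9 = 49. With m_s fixed to +1/2 there is one state per orbital, so 49 states.

49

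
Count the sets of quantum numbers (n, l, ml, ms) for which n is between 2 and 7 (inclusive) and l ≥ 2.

For each n in the range, tally the orbitals obeying l ≥ 2:
n=3 → 5; n=4 → 12; n=5 → 21; n=6 → 32; n=7 → 45.
Orbitals: 5 + 12 + 21 + 32 + 45 = 115. Including both spin states (ms = ±1/2) gives 2 × 115 = 230 states.

230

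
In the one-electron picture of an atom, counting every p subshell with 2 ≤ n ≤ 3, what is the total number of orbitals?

A p subshell (l = 1) exists for every n ≥ 2, so shells n = 2, 3 each contribute one — 2 subshells.
Since each p subshell has 2·1+1 = 3 orbitals, the total is 2 × 3 = 6.

6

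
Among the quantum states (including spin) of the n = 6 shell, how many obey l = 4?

Orbitals with l = 4, by l: l=4 → 9.
Orbitals: 9. Each orbital carries two spin states, so 9 × 2 = 18 states.

18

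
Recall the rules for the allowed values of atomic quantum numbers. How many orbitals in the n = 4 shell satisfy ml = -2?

2

With n = 4 the allowed l are 0, 1, …, 3.
Per l-value: l=2 → 1; l=3 → 1.
Total orbitals: 1 + 1 = 2.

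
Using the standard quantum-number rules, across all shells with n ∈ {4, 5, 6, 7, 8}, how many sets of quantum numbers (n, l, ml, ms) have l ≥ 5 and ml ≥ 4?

Count contributing orbitals for each principal shell:
n=6 → 2; n=7 → 5; n=8 → 9.
Orbitals: 2 + 5 + 9 = 16. Including both spin states (ms = ±1/2) gives 2 × 16 = 32 states.

32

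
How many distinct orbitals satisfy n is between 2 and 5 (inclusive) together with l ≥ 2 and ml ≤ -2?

10

Per-shell orbital counts meeting the constraint:
n=3 → 1; n=4 → 3; n=5 → 6.
Total orbitals: 1 + 3 + 6 = 10.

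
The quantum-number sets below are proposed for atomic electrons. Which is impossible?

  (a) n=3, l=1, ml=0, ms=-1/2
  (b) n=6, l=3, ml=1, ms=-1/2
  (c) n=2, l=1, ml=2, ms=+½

(c)

(c) has |ml| = 2 > l = 1, violating −l ≤ ml ≤ l.
The remaining sets (a), (b) satisfy all four rules.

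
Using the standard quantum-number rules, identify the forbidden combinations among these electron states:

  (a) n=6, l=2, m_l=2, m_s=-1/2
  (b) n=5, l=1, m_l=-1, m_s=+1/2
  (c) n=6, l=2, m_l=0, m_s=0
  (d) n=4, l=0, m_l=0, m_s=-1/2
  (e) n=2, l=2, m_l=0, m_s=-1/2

(c) and (e)

(c) has m_s = 0, but an electron's spin must be ±1/2.
(e) has l = 2 ≥ n = 2, violating 0 ≤ l ≤ n−1.
The remaining sets (a), (b), (d) satisfy all four rules.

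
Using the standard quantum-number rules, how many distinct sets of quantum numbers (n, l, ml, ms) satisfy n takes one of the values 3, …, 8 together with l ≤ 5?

316

For each n in the range, tally the orbitals obeying l ≤ 5:
n=3 → 9; n=4 → 16; n=5 → 25; n=6 → 36; n=7 → 36; n=8 → 36.
Orbitals: 9 + 16 + 25 + 36 + 36 + 36 = 158. Including both spin states (ms = ±1/2) gives 2 × 158 = 316 states.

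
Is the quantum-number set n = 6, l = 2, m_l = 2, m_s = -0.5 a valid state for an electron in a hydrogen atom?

Yes

n = 6 is a positive integer. l = 2 satisfies 0 ≤ l ≤ n−1 = 5. m_l = 2 lies in the range −l … +l (here −2 … 2). m_s = -1/2 is one of ±1/2.
All four constraints are satisfied.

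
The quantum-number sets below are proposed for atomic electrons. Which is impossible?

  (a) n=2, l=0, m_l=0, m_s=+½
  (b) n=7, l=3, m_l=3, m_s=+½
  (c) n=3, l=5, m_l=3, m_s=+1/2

(c) has l = 5 ≥ n = 3, violating 0 ≤ l ≤ n−1.
The remaining sets (a), (b) satisfy all four rules.

(c)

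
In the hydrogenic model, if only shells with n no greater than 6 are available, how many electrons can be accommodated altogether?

182

Total orbitals = 1² + 2² + 3² + 4² + 5² + 6² = 91. Doubling for spin gives 182 electrons.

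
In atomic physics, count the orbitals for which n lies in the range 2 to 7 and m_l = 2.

Treat each shell separately and count matching orbitals:
n=3 → 1; n=4 → 2; n=5 → 3; n=6 → 4; n=7 → 5.
Total orbitals: 1 + 2 + 3 + 4 + 5 = 15.

15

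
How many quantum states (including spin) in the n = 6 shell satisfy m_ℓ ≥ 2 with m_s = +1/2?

For n = 6, ℓ ranges over 0 … 5.
Contributions: ℓ=2 → 1; ℓ=3 → 2; ℓ=4 → 3; ℓ=5 → 4.
Orbitals: 1 + 2 + 3 + 4 = 10. With m_s fixed to a single value there is one state per orbital, giving 10 states.

10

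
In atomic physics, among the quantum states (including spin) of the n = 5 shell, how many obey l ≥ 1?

Contributions: l=1 → 3; l=2 → 5; l=3 → 7; l=4 → 9.
Orbitals: 3 + 5 + 7 + 9 = 24. Each orbital carries two spin states, so 24 × 2 = 48 states.

48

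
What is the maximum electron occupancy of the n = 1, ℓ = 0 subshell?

2

A subshell with ℓ = 0 has 2ℓ+1 = 1 orbital, each holding 2 electrons (spin ±1/2), so 1 × 2 = 2.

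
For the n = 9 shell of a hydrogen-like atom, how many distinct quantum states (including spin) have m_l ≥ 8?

2

With n = 9 the allowed l are 0, 1, …, 8.
Contributions: l=8 → 1.
Orbitals: 1. Each orbital carries two spin states, so 1 × 2 = 2 states.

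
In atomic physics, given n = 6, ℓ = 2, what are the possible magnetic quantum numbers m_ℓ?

-2, -1, 0, 1, 2

m_ℓ takes every integer from −ℓ to +ℓ. With ℓ = 2 that gives the 5 values -2, -1, 0, 1, 2.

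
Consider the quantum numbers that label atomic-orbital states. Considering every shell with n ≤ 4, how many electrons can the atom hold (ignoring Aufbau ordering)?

Total orbitals = 1² + 2² + 3² + 4² = 30. Doubling for spin gives 60 electrons.

60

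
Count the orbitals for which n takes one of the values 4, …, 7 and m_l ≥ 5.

4

Go shell by shell, enumerating (l, m_l) with m_l ≥ 5:
n=6 → 1; n=7 → 3.
Total orbitals: 1 + 3 = 4.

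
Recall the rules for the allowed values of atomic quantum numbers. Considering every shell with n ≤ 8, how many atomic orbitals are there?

204

Total orbitals = 1² + 2² + 3² + 4² + 5² + 6² + 7² + 8² = 204.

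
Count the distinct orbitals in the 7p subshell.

A subshell has 2l+1 orbitals; with l = 1, that's 3.

3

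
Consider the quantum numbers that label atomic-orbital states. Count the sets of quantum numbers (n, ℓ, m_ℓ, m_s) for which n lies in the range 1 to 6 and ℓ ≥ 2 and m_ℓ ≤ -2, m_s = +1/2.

Count contributing orbitals for each principal shell:
n=3 → 1; n=4 → 3; n=5 → 6; n=6 → 10.
Orbitals: 1 + 3 + 6 + 10 = 20. With m_s fixed to +1/2 there is one state per orbital, so 20 states.

20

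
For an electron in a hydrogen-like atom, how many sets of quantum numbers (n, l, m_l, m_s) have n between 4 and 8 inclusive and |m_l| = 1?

100

Count contributing orbitals for each principal shell:
n=4 → 6; n=5 → 8; n=6 → 10; n=7 → 12; n=8 → 14.
Orbitals: 6 + 8 + 10 + 12 + 14 = 50. Including both spin states (m_s = ±1/2) gives 2 × 50 = 100 states.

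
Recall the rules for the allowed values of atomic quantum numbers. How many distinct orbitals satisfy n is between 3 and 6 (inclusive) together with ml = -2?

Go shell by shell, enumerating (l, ml) with ml = -2:
n=3 → 1; n=4 → 2; n=5 → 3; n=6 → 4.
Total orbitals: 1 + 2 + 3 + 4 = 10.

10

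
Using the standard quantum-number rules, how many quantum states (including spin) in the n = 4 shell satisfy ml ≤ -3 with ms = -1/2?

1

For n = 4, l ranges over 0 … 3.
Orbitals with ml ≤ -3, by l: l=3 → 1.
Orbitals: 1. With ms fixed to a single value there is one state per orbital, giving 1 state.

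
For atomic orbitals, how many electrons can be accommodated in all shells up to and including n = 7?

Total orbitals = 1² + 2² + 3² + 4² + 5² + 6² + 7² = 140. Doubling for spin gives 280 electrons.

280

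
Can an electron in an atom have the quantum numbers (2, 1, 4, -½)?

The magnetic quantum number must satisfy −l ≤ m_l ≤ l. With l = 1, m_l can only be -1, 0, 1, so m_l = 4 is forbidden.

No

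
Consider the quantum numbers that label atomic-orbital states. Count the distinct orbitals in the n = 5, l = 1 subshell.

3

A subshell has 2l+1 orbitals; with l = 1, that's 3.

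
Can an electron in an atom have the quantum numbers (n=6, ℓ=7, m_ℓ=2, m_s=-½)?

No

The orbital quantum number must satisfy 0 ≤ ℓ ≤ n−1. With n = 6 the allowed ℓ values are 0, 1, 2, 3, 4, 5, so ℓ = 7 is out of range.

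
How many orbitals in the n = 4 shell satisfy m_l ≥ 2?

3

The n = 4 shell has l = 0 through 3; check each.
Contributions: l=2 → 1; l=3 → 2.
Total orbitals: 1 + 2 = 3.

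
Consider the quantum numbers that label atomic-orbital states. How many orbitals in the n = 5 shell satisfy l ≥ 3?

16

Go through l = 0, …, 4 (the values permitted for n = 5).
Orbitals with l ≥ 3, by l: l=3 → 7; l=4 → 9.
Total orbitals: 7 + 9 = 16.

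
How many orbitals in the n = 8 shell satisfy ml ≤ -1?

Per l-value: l=1 → 1; l=2 → 2; l=3 → 3; l=4 → 4; l=5 → 5; l=6 → 6; l=7 → 7.
Total orbitals: 1 + 2 + 3 + 4 + 5 + 6 + 7 = 28.

28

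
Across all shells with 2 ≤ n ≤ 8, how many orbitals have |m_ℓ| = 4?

20

Treat each shell separately and count matching orbitals:
n=5 → 2; n=6 → 4; n=7 → 6; n=8 → 8.
Total orbitals: 2 + 4 + 6 + 8 = 20.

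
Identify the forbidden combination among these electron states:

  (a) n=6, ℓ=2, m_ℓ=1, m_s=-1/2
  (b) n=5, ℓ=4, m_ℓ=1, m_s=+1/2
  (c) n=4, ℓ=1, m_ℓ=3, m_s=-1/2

(c) has |m_ℓ| = 3 > ℓ = 1, violating −ℓ ≤ m_ℓ ≤ ℓ.
The remaining sets (a), (b) satisfy all four rules.

(c)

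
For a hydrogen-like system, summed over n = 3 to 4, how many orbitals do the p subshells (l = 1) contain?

A p subshell (l = 1) exists for every n ≥ 2, so shells n = 3, 4 each contribute one — 2 subshells.
Since each p subshell has 2·1+1 = 3 orbitals, the total is 2 × 3 = 6.

6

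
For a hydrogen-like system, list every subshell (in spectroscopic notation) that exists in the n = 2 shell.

For n = 2, l runs from 0 to 1. In spectroscopic notation l = 0,1,2,… ↔ s,p,d,f,g,h,i, so the subshells are 2s, 2p.

2s, 2p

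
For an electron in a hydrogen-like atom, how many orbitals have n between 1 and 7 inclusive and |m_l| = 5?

6

Count contributing orbitals for each principal shell:
n=6 → 2; n=7 → 4.
Total orbitals: 2 + 4 = 6.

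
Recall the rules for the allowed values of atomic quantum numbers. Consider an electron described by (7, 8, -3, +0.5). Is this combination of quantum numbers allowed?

Not allowed

The orbital quantum number must satisfy 0 ≤ ℓ ≤ n−1. With n = 7 the allowed ℓ values are 0, 1, 2, 3, 4, 5, 6, so ℓ = 8 is out of range.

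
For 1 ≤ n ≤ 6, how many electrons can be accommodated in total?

Total orbitals = 1² + 2² + 3² + 4² + 5² + 6² = 91. Doubling for spin gives 182 electrons.

182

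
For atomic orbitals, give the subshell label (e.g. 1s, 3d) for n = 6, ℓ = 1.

6p

ℓ = 1 corresponds to the letter 'p', so the subshell is 6p.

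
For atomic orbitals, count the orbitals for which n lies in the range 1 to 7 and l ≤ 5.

127

Per-shell orbital counts meeting the constraint:
n=1 → 1; n=2 → 4; n=3 → 9; n=4 → 16; n=5 → 25; n=6 → 36; n=7 → 36.
Total orbitals: 1 + 4 + 9 + 16 + 25 + 36 + 36 = 127.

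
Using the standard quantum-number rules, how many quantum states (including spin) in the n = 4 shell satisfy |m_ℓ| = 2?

8

The n = 4 shell has ℓ = 0 through 3; check each.
Orbitals with |m_ℓ| = 2, by ℓ: ℓ=2 → 2; ℓ=3 → 2.
Orbitals: 2 + 2 = 4. Each orbital carries two spin states, so 4 × 2 = 8 states.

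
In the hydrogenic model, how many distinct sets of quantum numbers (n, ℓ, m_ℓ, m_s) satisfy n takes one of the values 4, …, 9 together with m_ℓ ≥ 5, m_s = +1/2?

For each n in the range, tally the orbitals obeying m_ℓ ≥ 5:
n=6 → 1; n=7 → 3; n=8 → 6; n=9 → 10.
Orbitals: 1 + 3 + 6 + 10 = 20. With m_s fixed to +1/2 there is one state per orbital, so 20 states.

20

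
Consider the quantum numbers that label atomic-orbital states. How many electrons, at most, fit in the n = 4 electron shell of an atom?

A shell holds 2n² electrons: 2 × 4² = 2 × 16 = 32.

32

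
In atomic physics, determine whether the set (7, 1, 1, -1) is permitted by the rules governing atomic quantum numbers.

The spin quantum number for an electron can only be ms = +1/2 or −1/2; ms = -1 is not one of those.

Invalid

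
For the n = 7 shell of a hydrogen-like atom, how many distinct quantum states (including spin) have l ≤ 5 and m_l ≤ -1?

The n = 7 shell has l = 0 through 6; check each.
The (l, m_l) pairs meeting l ≤ 5 and m_l ≤ -1 give: l=1 → 1; l=2 → 2; l=3 → 3; l=4 → 4; l=5 → 5.
Orbitals: 1 + 2 + 3 + 4 + 5 = 15. Each orbital carries two spin states, so 15 × 2 = 30 states.

30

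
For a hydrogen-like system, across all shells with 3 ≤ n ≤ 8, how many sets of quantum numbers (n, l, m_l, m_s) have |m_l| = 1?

108

Count contributing orbitals for each principal shell:
n=3 → 4; n=4 → 6; n=5 → 8; n=6 → 10; n=7 → 12; n=8 → 14.
Orbitals: 4 + 6 + 8 + 10 + 12 + 14 = 54. Including both spin states (m_s = ±1/2) gives 2 × 54 = 108 states.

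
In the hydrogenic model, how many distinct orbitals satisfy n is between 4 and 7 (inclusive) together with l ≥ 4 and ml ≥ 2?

Go shell by shell, enumerating (l, ml) with l ≥ 4 and ml ≥ 2:
n=5 → 3; n=6 → 7; n=7 → 12.
Total orbitals: 3 + 7 + 12 = 22.

22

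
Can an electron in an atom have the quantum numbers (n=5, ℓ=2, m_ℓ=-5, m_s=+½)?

No

The magnetic quantum number must satisfy −ℓ ≤ m_ℓ ≤ ℓ. With ℓ = 2, m_ℓ can only be -2, -1, 0, 1, 2, so m_ℓ = -5 is forbidden.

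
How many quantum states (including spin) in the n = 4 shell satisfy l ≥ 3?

For n = 4, l ranges over 0 … 3.
Per l-value: l=3 → 7.
Orbitals: 7. Each orbital carries two spin states, so 7 × 2 = 14 states.

14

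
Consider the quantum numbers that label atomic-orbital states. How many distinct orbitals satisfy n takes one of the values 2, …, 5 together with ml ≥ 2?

10

Treat each shell separately and count matching orbitals:
n=3 → 1; n=4 → 3; n=5 → 6.
Total orbitals: 1 + 3 + 6 = 10.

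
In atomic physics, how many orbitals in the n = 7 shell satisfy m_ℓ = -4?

3

Contributions: ℓ=4 → 1; ℓ=5 → 1; ℓ=6 → 1.
Total orbitals: 1 + 1 + 1 = 3.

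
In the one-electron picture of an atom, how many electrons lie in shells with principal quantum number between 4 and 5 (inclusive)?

82

Shell n has n² orbitals: 4²=16 + 5²=25 = 41 orbitals.
Two spin states per orbital: 2 × 41 = 82 electrons.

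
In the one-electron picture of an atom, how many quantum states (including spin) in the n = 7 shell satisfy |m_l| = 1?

24

For n = 7, l ranges over 0 … 6.
Per l-value: l=1 → 2; l=2 → 2; l=3 → 2; l=4 → 2; l=5 → 2; l=6 → 2.
Orbitals: 2 + 2 + 2 + 2 + 2 + 2 = 12. Each orbital carries two spin states, so 12 × 2 = 24 states.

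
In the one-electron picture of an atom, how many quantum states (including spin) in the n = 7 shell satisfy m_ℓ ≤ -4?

The n = 7 shell has ℓ = 0 through 6; check each.
The (ℓ, m_ℓ) pairs meeting m_ℓ ≤ -4 give: ℓ=4 → 1; ℓ=5 → 2; ℓ=6 → 3.
Orbitals: 1 + 2 + 3 = 6. Each orbital carries two spin states, so 6 × 2 = 12 states.

12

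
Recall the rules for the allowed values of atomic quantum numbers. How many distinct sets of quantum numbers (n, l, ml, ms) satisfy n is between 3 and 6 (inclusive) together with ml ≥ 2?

For each n in the range, tally the orbitals obeying ml ≥ 2:
n=3 → 1; n=4 → 3; n=5 → 6; n=6 → 10.
Orbitals: 1 + 3 + 6 + 10 = 20. Including both spin states (ms = ±1/2) gives 2 × 20 = 40 states.

40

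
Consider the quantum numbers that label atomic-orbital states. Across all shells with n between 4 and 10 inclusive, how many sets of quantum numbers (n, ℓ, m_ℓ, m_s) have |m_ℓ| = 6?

Work shell by shell — for each n, count the (ℓ, m_ℓ) pairs that satisfy |m_ℓ| = 6:
n=7 → 2; n=8 → 4; n=9 → 6; n=10 → 8.
Orbitals: 2 + 4 + 6 + 8 = 20. Including both spin states (m_s = ±1/2) gives 2 × 20 = 40 states.

40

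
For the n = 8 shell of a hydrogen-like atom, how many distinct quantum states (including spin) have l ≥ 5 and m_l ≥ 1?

Per l-value: l=5 → 5; l=6 → 6; l=7 → 7.
Orbitals: 5 + 6 + 7 = 18. Each orbital carries two spin states, so 18 × 2 = 36 states.

36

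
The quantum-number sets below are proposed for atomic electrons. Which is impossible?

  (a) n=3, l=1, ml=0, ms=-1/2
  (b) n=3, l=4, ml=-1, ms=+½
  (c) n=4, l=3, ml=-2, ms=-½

(b) has l = 4 ≥ n = 3, violating 0 ≤ l ≤ n−1.
The remaining sets (a), (c) satisfy all four rules.

(b)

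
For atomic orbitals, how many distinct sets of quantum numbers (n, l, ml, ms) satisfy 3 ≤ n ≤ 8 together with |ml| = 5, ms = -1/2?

For each n in the range, tally the orbitals obeying |ml| = 5:
n=6 → 2; n=7 → 4; n=8 → 6.
Orbitals: 2 + 4 + 6 = 12. With ms fixed to -1/2 there is one state per orbital, so 12 states.

12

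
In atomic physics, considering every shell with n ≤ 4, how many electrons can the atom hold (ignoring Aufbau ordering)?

60

Total orbitals = 1² + 2² + 3² + 4² = 30. Doubling for spin gives 60 electrons.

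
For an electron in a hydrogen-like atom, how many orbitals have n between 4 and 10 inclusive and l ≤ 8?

Work shell by shell — for each n, count the (l, ml) pairs that satisfy l ≤ 8:
n=4 → 16; n=5 → 25; n=6 → 36; n=7 → 49; n=8 → 64; n=9 → 81; n=10 → 81.
Total orbitals: 16 + 25 + 36 + 49 + 64 + 81 + 81 = 352.

352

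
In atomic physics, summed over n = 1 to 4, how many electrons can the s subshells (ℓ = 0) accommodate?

An s subshell (ℓ = 0) exists for every n ≥ 1, so shells n = 1, 2, 3, 4 each contribute one — 4 subshells.
Since each s subshell holds 2(2·0+1) = 2 electrons, the total is 4 × 2 = 8.

8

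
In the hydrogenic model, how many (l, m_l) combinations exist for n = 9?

81

The n = 9 shell contains n² = 9² = 81 orbitals.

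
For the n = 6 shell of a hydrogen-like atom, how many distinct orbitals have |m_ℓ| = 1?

Go through ℓ = 0, …, 5 (the values permitted for n = 6).
Per ℓ-value: ℓ=1 → 2; ℓ=2 → 2; ℓ=3 → 2; ℓ=4 → 2; ℓ=5 → 2.
Total orbitals: 2 + 2 + 2 + 2 + 2 = 10.

10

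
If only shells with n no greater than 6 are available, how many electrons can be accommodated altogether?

182

Total orbitals = 1² + 2² + 3² + 4² + 5² + 6² = 91. Doubling for spin gives 182 electrons.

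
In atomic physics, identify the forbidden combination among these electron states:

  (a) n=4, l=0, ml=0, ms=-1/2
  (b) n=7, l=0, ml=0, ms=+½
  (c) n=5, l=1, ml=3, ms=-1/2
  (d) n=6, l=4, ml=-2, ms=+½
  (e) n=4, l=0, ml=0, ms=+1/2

(c)

(c) has |ml| = 3 > l = 1, violating −l ≤ ml ≤ l.
The remaining sets (a), (b), (d), (e) satisfy all four rules.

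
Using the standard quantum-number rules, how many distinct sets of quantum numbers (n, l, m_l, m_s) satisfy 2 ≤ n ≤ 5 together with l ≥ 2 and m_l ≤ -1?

32

Go shell by shell, enumerating (l, m_l) with l ≥ 2 and m_l ≤ -1:
n=3 → 2; n=4 → 5; n=5 → 9.
Orbitals: 2 + 5 + 9 = 16. Including both spin states (m_s = ±1/2) gives 2 × 16 = 32 states.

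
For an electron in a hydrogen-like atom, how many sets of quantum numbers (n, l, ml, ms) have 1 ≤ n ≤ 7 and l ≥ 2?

230

Count contributing orbitals for each principal shell:
n=3 → 5; n=4 → 12; n=5 → 21; n=6 → 32; n=7 → 45.
Orbitals: 5 + 12 + 21 + 32 + 45 = 115. Including both spin states (ms = ±1/2) gives 2 × 115 = 230 states.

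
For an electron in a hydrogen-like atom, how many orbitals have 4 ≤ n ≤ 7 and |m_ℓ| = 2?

28

Treat each shell separately and count matching orbitals:
n=4 → 4; n=5 → 6; n=6 → 8; n=7 → 10.
Total orbitals: 4 + 6 + 8 + 10 = 28.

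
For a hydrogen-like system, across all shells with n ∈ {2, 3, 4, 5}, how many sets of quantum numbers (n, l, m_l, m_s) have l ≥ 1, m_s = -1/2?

Count contributing orbitals for each principal shell:
n=2 → 3; n=3 → 8; n=4 → 15; n=5 → 24.
Orbitals: 3 + 8 + 15 + 24 = 50. With m_s fixed to -1/2 there is one state per orbital, so 50 states.

50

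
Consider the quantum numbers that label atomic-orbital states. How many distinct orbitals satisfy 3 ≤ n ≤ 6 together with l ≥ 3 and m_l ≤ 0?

28

Treat each shell separately and count matching orbitals:
n=4 → 4; n=5 → 9; n=6 → 15.
Total orbitals: 4 + 9 + 15 = 28.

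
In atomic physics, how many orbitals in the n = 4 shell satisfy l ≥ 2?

For n = 4, l ranges over 0 … 3.
The (l, ml) pairs meeting l ≥ 2 give: l=2 → 5; l=3 → 7.
Total orbitals: 5 + 7 = 12.

12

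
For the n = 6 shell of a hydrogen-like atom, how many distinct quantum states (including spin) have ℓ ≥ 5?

22

With n = 6 the allowed ℓ are 0, 1, …, 5.
Orbitals with ℓ ≥ 5, by ℓ: ℓ=5 → 11.
Orbitals: 11. Each orbital carries two spin states, so 11 × 2 = 22 states.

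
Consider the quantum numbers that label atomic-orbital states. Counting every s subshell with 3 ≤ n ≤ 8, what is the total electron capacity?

12

An s subshell (l = 0) exists for every n ≥ 1, so shells n = 3, 4, 5, 6, 7, 8 each contribute one — 6 subshells.
Since each s subshell holds 2(2·0+1) = 2 electrons, the total is 6 × 2 = 12.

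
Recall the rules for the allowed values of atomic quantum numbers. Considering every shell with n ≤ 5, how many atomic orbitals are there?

55

Total orbitals = 1² + 2² + 3² + 4² + 5² = 55.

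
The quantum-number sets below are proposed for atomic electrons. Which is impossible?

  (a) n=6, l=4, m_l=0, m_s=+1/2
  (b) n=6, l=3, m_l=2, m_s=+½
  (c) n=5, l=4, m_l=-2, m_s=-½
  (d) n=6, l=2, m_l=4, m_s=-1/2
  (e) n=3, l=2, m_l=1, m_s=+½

(d)

(d) has |m_l| = 4 > l = 2, violating −l ≤ m_l ≤ l.
The remaining sets (a), (b), (c), (e) satisfy all four rules.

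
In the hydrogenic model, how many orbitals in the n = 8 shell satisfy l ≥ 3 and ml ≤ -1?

25

The (l, ml) pairs meeting l ≥ 3 and ml ≤ -1 give: l=3 → 3; l=4 → 4; l=5 → 5; l=6 → 6; l=7 → 7.
Total orbitals: 3 + 4 + 5 + 6 + 7 = 25.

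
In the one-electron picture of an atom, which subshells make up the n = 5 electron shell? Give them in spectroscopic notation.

5s, 5p, 5d, 5f, 5g

For n = 5, l runs from 0 to 4. In spectroscopic notation l = 0,1,2,… ↔ s,p,d,f,g,h,i, so the subshells are 5s, 5p, 5d, 5f, 5g.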